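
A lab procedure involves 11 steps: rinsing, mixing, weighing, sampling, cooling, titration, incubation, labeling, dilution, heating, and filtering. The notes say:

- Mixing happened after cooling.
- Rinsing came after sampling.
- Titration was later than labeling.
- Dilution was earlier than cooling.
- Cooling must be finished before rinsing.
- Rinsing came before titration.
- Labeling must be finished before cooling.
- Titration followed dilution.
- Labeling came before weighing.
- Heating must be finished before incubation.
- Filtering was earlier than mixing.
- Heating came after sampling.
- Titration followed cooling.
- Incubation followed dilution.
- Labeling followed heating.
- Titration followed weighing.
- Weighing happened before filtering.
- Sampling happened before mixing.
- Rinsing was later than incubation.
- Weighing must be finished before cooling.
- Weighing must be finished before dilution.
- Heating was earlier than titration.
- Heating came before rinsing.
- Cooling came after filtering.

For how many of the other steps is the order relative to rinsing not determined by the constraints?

1

Forced before rinsing: cooling, dilution, filtering, heating, incubation, labeling, sampling, and weighing; forced after rinsing: titration.
That leaves mixing with no forced order relative to rinsing — 1.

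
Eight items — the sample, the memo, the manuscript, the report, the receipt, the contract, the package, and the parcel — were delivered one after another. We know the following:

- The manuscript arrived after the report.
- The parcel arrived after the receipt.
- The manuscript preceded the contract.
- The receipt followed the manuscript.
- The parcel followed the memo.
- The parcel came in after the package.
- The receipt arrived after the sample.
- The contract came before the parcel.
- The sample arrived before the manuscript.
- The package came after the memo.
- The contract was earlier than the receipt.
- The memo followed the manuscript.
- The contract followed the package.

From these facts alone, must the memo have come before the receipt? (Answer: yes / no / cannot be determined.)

yes

Chain the constraints: the memo → the package → the contract → the receipt. Each link is directly stated, so the memo comes before the receipt.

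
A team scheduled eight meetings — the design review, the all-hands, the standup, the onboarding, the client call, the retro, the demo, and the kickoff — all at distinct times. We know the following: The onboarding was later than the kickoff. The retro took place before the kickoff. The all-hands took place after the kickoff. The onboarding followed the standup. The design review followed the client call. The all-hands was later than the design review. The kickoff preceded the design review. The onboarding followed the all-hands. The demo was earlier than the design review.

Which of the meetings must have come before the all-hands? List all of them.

the client call, the demo, the design review, the kickoff, the retro

Directly stated before the all-hands: the design review and the kickoff.
The client call reaches the all-hands via the client call → the design review → the all-hands.
The demo reaches the all-hands via the demo → the design review → the all-hands.
The retro reaches the all-hands via the retro → the kickoff → the all-hands.
No chain forces the onboarding (or any of the others) ahead of the all-hands.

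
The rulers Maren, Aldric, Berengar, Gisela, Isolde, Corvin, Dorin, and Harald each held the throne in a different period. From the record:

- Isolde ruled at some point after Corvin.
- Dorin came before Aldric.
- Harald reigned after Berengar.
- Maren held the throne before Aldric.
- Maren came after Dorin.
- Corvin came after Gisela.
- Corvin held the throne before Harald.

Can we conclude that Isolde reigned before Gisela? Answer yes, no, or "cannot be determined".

Tracing the constraints gives Gisela → Corvin → Isolde, so Gisela must come before Isolde.
That means Isolde cannot be before Gisela.

no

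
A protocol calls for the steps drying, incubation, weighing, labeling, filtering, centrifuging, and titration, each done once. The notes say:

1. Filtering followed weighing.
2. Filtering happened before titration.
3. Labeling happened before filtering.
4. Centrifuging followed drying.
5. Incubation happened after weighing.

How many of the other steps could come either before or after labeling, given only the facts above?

4

Forced after labeling: filtering and titration.
That leaves centrifuging, drying, incubation, and weighing with no forced order relative to labeling — 4.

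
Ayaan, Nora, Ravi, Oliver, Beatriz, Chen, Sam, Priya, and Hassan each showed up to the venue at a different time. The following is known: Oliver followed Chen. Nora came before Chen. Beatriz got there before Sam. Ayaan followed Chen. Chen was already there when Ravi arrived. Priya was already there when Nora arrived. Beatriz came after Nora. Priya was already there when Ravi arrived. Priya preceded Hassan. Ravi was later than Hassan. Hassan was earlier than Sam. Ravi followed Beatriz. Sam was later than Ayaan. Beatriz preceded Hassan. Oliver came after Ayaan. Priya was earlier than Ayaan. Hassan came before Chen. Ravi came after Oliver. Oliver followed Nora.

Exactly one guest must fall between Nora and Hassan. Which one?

Beatriz

Tracing the constraints gives Nora → Beatriz → Hassan, so Beatriz sits after Nora and before Hassan.
No other guest is forced both after Nora and before Hassan.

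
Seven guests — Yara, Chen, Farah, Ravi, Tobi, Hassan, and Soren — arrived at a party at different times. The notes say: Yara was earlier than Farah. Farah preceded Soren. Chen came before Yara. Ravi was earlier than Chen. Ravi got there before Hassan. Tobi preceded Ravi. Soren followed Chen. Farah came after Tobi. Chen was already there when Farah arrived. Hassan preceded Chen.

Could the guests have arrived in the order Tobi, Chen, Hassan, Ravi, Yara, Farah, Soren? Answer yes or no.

no

The constraints require Ravi before Chen, but in the proposed sequence Chen appears ahead of Ravi. That one violation is enough.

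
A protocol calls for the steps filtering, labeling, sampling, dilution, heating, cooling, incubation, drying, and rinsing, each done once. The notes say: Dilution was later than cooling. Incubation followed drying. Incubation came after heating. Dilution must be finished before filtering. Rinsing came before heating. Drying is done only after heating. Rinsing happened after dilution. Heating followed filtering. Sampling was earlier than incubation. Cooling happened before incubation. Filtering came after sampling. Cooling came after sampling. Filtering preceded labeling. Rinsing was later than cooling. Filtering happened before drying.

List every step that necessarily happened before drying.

Directly stated before drying: filtering and heating.
Cooling reaches drying via cooling → dilution → filtering → drying.
Dilution reaches drying via dilution → filtering → drying.
Rinsing reaches drying via rinsing → heating → drying.
Likewise sampling reaches drying by chaining the stated constraints.

cooling, dilution, filtering, heating, rinsing, sampling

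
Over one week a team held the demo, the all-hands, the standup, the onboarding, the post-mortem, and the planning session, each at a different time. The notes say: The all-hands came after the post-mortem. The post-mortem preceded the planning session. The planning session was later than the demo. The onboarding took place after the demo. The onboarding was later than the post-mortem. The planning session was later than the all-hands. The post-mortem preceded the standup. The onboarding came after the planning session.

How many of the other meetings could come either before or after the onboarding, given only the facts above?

1

Forced before the onboarding: the all-hands, the demo, the planning session, and the post-mortem.
That leaves the standup with no forced order relative to the onboarding — 1.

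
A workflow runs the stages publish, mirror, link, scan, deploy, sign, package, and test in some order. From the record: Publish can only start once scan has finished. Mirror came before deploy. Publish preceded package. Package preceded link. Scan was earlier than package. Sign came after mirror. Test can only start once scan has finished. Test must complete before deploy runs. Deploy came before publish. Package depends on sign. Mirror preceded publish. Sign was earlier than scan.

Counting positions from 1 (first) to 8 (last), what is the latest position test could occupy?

4

Test must come before deploy, link, package, and publish — 4 stages forced after it.
Everything else can be placed before test in some valid order, so test can sit as late as position 8 − 4 = 4.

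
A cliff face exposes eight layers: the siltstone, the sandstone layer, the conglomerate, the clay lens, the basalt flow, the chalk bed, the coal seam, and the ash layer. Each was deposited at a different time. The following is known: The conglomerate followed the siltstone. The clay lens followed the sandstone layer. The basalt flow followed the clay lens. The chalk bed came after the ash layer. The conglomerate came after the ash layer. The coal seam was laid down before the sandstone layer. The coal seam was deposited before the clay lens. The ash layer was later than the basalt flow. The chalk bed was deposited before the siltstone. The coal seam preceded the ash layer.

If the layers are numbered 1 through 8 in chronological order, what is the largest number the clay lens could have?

3

The clay lens must come before the ash layer, the basalt flow, the chalk bed, the conglomerate, and the siltstone — 5 layers forced after it.
Everything else can be placed before the clay lens in some valid order, so the clay lens can sit as late as position 8 − 5 = 3.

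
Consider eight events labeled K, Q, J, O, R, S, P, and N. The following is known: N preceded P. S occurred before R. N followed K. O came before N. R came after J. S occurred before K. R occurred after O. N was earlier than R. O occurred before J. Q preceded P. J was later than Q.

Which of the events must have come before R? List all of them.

J, K, N, O, Q, S

Directly stated before R: J, N, O, and S.
K reaches R via K → N → R.
Q reaches R via Q → J → R.
No chain forces P ahead of R.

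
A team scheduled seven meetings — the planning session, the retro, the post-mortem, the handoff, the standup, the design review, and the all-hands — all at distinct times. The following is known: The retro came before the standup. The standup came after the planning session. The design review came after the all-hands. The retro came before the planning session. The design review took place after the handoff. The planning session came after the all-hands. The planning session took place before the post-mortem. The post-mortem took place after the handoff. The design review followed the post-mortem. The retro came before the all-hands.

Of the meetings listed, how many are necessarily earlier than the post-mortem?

4

Directly stated before the post-mortem: the handoff and the planning session.
The all-hands reaches the post-mortem via the all-hands → the planning session → the post-mortem.
The retro reaches the post-mortem via the retro → the planning session → the post-mortem.
No chain forces the design review (or any of the others) ahead of the post-mortem.
That's the all-hands, the handoff, the planning session, and the retro — 4 in all.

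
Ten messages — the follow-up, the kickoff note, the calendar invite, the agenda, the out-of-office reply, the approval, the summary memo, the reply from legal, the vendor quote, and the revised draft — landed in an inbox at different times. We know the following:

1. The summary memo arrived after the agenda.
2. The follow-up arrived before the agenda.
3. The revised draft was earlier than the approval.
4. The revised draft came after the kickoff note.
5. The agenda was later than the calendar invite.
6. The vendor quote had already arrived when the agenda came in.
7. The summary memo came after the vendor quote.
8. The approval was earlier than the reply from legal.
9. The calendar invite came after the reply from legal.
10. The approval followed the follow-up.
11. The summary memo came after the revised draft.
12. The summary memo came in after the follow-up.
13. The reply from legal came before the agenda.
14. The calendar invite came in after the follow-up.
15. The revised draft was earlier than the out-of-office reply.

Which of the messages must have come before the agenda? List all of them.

Directly stated before the agenda: the calendar invite, the follow-up, the reply from legal, and the vendor quote.
The approval reaches the agenda via the approval → the reply from legal → the agenda.
The kickoff note reaches the agenda via the kickoff note → the revised draft → the approval → the reply from legal → the agenda.
The revised draft reaches the agenda via the revised draft → the approval → the reply from legal → the agenda.

the approval, the calendar invite, the follow-up, the kickoff note, the reply from legal, the revised draft, the vendor quote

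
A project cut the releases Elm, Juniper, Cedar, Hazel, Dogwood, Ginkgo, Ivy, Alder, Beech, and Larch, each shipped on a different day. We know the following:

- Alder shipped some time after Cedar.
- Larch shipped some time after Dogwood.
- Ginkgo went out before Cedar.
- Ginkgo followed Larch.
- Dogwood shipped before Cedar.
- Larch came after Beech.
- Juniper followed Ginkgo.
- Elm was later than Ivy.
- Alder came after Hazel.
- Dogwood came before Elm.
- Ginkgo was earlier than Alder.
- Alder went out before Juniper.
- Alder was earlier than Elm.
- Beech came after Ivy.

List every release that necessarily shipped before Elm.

Directly stated before Elm: Alder, Dogwood, and Ivy.
Beech reaches Elm via Beech → Larch → Ginkgo → Alder → Elm.
Cedar reaches Elm via Cedar → Alder → Elm.
Ginkgo reaches Elm via Ginkgo → Alder → Elm.
Likewise Hazel and Larch each reach Elm by chaining the stated constraints.
No chain forces Juniper ahead of Elm.

Alder, Beech, Cedar, Dogwood, Ginkgo, Hazel, Ivy, Larch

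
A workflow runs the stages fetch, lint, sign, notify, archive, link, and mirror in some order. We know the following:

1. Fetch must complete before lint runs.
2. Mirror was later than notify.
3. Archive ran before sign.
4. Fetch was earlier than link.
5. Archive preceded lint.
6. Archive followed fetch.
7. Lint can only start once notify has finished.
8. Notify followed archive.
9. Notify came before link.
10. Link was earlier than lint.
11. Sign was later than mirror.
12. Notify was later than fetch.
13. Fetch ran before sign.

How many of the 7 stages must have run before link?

Directly stated before link: fetch and notify.
Archive reaches link via archive → notify → link.
That's archive, fetch, and notify — 3 in all.

3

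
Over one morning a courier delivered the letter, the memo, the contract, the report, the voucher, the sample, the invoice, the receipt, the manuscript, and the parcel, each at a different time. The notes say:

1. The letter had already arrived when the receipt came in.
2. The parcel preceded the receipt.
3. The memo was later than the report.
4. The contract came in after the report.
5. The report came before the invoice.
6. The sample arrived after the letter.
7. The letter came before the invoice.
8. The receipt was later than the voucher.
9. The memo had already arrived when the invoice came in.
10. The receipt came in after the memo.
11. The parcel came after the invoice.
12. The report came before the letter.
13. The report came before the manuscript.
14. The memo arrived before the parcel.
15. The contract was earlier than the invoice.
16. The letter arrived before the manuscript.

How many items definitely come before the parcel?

Directly stated before the parcel: the invoice and the memo.
The contract reaches the parcel via the contract → the invoice → the parcel.
The letter reaches the parcel via the letter → the invoice → the parcel.
The report reaches the parcel via the report → the memo → the parcel.
That's the contract, the invoice, the letter, the memo, and the report — 5 in all.

5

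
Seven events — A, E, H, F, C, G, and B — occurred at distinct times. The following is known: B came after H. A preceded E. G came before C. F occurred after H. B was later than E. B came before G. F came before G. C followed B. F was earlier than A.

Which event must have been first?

H has a chain of constraints placing it before every other event, so H must be first.

H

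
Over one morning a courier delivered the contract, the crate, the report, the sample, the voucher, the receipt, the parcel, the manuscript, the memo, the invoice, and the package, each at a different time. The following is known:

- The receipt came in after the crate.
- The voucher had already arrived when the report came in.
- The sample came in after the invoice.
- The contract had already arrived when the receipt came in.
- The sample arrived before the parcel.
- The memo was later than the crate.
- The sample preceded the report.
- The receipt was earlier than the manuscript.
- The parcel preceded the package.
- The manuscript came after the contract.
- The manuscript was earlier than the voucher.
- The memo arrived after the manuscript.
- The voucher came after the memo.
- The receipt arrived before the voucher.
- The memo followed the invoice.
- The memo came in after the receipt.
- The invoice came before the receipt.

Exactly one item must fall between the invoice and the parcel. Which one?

Tracing the constraints gives the invoice → the sample → the parcel, so the sample sits after the invoice and before the parcel.
No other item is forced both after the invoice and before the parcel.

the sample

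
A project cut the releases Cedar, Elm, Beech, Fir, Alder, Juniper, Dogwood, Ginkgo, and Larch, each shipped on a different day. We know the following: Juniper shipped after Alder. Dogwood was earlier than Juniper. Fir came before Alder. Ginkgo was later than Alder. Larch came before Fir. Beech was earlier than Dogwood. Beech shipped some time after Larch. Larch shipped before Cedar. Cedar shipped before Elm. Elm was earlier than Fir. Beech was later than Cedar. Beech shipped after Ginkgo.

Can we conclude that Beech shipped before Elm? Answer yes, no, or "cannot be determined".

no

Tracing the constraints gives Elm → Fir → Alder → Ginkgo → Beech, so Elm must come before Beech.
That means Beech cannot be before Elm.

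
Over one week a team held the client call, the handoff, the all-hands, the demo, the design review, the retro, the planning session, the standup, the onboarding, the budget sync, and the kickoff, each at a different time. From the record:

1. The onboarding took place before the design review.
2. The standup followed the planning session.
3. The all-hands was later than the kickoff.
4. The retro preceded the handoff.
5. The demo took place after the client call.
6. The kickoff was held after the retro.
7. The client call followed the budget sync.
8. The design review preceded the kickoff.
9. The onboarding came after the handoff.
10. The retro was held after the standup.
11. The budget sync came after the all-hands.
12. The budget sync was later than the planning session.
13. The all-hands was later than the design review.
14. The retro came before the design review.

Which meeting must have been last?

Every other meeting has a chain of constraints placing it before the demo, so the demo is last.

the demo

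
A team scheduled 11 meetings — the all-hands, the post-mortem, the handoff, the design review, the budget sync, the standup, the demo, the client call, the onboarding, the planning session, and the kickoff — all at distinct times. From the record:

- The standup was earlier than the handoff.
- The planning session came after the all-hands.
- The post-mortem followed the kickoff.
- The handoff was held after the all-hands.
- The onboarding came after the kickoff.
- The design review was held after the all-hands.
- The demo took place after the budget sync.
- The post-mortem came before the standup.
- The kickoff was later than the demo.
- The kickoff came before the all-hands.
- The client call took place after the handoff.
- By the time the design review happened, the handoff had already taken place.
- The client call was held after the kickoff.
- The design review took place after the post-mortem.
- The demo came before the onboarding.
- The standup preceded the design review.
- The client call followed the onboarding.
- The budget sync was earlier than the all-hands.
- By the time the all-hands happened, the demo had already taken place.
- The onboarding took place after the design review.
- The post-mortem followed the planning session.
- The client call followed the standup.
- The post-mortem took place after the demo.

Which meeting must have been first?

The budget sync has a chain of constraints placing it before every other meeting, so the budget sync must be first.

the budget sync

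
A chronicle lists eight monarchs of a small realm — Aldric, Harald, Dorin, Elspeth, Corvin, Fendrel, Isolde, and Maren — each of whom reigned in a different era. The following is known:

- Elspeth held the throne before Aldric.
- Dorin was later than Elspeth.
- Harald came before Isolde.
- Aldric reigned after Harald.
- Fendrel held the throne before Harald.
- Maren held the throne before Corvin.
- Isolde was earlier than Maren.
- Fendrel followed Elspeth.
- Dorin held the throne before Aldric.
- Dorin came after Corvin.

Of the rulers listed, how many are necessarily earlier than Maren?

4

Directly stated before Maren: Isolde.
Elspeth reaches Maren via Elspeth → Fendrel → Harald → Isolde → Maren.
Fendrel reaches Maren via Fendrel → Harald → Isolde → Maren.
Harald reaches Maren via Harald → Isolde → Maren.
No chain forces Dorin (or any of the others) ahead of Maren.
That's Elspeth, Fendrel, Harald, and Isolde — 4 in all.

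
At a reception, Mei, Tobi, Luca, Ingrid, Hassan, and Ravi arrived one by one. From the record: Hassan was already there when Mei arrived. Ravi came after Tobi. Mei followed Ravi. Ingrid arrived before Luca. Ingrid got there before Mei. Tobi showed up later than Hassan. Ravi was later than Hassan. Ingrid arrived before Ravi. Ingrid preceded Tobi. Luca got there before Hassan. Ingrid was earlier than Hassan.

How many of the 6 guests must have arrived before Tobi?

Directly stated before Tobi: Hassan and Ingrid.
Luca reaches Tobi via Luca → Hassan → Tobi.
No chain forces Mei (or any of the others) ahead of Tobi.
That's Hassan, Ingrid, and Luca — 3 in all.

3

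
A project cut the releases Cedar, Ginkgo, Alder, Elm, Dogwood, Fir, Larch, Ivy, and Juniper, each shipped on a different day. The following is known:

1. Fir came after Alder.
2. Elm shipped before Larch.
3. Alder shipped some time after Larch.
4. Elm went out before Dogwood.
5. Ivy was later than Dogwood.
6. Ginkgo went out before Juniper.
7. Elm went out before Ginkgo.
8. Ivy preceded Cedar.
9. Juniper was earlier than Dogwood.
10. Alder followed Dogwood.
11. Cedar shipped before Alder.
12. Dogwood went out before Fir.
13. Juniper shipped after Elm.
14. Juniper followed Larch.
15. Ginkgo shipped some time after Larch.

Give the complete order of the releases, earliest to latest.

Elm, Larch, Ginkgo, Juniper, Dogwood, Ivy, Cedar, Alder, Fir

The constraints fix every adjacent pair, so only one ordering works:
Elm → Larch → Ginkgo → Juniper → Dogwood → Ivy → Cedar → Alder → Fir.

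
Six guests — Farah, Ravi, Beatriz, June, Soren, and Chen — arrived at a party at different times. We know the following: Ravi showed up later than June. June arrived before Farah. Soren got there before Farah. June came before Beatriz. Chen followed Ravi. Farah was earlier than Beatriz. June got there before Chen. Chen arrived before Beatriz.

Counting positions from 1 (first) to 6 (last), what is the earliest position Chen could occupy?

June and Ravi must both come before Chen — 2 forced predecessors.
Nothing else is forced ahead of Chen, so their earliest slot is position 2 + 1 = 3.

3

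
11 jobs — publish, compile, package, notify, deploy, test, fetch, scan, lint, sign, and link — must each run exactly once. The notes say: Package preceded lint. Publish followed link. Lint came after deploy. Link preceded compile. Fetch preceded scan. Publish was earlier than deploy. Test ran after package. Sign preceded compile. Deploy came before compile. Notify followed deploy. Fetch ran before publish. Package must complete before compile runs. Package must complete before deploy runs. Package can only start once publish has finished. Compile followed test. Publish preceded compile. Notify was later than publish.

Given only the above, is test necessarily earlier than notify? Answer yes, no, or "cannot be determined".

cannot be determined

No chain of stated constraints runs from test to notify, and none runs from notify to test either.
So the relative order of test and notify is not fixed by the given facts.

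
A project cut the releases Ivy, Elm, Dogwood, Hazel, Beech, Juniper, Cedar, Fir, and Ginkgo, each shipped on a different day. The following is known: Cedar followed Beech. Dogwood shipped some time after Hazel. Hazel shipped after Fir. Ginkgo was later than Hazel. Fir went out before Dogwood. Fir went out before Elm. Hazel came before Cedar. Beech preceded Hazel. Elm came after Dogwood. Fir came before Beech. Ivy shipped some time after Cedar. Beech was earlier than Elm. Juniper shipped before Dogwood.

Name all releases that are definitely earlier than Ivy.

Directly stated before Ivy: Cedar.
Beech reaches Ivy via Beech → Cedar → Ivy.
Fir reaches Ivy via Fir → Hazel → Cedar → Ivy.
Hazel reaches Ivy via Hazel → Cedar → Ivy.
No chain forces Dogwood (or any of the others) ahead of Ivy.

Beech, Cedar, Fir, Hazel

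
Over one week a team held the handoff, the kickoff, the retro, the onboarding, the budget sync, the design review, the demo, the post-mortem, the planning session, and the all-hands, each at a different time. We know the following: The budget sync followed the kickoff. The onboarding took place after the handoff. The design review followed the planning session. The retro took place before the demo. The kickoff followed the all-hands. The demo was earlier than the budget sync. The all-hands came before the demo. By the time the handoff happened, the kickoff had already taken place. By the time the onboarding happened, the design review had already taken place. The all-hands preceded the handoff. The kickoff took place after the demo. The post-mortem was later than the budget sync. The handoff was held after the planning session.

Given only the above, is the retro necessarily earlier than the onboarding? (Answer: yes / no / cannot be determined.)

Chain the constraints: the retro → the demo → the kickoff → the handoff → the onboarding. Each link is directly stated, so the retro comes before the onboarding.

yes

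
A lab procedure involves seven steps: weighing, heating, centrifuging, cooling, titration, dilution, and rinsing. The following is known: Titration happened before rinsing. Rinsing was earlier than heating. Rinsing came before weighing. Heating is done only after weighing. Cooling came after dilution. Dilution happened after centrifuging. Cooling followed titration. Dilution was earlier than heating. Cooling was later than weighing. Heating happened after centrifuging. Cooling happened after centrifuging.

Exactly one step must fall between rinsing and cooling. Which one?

Tracing the constraints gives rinsing → weighing → cooling, so weighing sits after rinsing and before cooling.
No other step is forced both after rinsing and before cooling.

weighing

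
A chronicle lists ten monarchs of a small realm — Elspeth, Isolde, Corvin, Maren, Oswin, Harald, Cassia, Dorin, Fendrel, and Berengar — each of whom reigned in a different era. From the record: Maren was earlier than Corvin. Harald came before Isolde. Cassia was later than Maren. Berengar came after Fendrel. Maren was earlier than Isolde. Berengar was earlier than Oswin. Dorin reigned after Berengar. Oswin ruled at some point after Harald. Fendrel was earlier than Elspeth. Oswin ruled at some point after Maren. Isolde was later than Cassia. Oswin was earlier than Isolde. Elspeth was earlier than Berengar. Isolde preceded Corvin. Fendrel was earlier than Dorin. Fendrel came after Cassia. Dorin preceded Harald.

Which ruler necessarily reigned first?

Maren has a chain of constraints placing them before every other ruler, so Maren must be first.

Maren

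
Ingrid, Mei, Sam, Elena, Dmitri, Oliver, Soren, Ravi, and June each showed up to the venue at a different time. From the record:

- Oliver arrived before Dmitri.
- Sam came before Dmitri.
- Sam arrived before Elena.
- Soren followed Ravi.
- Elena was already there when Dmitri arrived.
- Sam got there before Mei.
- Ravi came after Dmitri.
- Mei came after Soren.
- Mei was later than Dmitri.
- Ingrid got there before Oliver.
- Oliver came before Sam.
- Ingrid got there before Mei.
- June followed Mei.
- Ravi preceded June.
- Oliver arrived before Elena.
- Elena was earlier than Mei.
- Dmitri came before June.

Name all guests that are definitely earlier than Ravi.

Dmitri, Elena, Ingrid, Oliver, Sam

Directly stated before Ravi: Dmitri.
Elena reaches Ravi via Elena → Dmitri → Ravi.
Ingrid reaches Ravi via Ingrid → Oliver → Dmitri → Ravi.
Oliver reaches Ravi via Oliver → Dmitri → Ravi.
Likewise Sam reaches Ravi by chaining the stated constraints.
No chain forces Soren (or any of the others) ahead of Ravi.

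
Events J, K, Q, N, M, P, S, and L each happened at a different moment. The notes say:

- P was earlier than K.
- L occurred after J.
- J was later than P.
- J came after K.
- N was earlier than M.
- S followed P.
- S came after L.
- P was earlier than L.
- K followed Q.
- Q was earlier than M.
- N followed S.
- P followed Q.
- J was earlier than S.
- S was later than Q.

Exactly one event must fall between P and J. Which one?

Tracing the constraints gives P → K → J, so K sits after P and before J.
No other event is forced both after P and before J.

K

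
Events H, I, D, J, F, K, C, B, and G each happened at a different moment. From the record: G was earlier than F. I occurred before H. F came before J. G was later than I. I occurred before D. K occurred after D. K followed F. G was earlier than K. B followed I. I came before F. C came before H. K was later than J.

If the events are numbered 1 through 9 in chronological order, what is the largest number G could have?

6

G must come before F, J, and K — 3 events forced after it.
Everything else can be placed before G in some valid order, so G can sit as late as position 9 − 3 = 6.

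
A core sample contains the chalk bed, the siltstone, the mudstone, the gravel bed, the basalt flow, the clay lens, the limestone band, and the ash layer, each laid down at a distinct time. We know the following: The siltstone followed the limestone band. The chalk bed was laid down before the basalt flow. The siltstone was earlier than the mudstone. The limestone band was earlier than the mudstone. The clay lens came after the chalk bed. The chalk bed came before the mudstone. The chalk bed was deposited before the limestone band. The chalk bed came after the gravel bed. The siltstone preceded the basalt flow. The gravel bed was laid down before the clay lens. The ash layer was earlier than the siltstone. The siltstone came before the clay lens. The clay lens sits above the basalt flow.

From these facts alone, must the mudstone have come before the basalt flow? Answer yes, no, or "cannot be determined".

cannot be determined

No chain of stated constraints runs from the mudstone to the basalt flow, and none runs from the basalt flow to the mudstone either.
So the relative order of the mudstone and the basalt flow is not fixed by the given facts.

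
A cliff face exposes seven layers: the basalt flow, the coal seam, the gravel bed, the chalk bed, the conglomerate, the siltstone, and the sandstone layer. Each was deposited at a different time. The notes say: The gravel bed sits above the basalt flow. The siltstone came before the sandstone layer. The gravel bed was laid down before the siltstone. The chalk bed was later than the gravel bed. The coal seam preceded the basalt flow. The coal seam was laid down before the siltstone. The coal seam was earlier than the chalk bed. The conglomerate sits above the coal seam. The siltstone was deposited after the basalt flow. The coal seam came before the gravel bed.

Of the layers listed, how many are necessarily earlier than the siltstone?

3

Directly stated before the siltstone: the basalt flow, the coal seam, and the gravel bed.
No chain forces the sandstone layer (or any of the others) ahead of the siltstone.
That's the basalt flow, the coal seam, and the gravel bed — 3 in all.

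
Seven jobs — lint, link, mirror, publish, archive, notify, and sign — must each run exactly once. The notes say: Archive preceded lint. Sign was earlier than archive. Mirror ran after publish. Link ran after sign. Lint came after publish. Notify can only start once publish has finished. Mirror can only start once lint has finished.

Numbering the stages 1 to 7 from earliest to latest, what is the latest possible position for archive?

Archive must come before lint and mirror — 2 stages forced after it.
Everything else can be placed before archive in some valid order, so archive can sit as late as position 7 − 2 = 5.

5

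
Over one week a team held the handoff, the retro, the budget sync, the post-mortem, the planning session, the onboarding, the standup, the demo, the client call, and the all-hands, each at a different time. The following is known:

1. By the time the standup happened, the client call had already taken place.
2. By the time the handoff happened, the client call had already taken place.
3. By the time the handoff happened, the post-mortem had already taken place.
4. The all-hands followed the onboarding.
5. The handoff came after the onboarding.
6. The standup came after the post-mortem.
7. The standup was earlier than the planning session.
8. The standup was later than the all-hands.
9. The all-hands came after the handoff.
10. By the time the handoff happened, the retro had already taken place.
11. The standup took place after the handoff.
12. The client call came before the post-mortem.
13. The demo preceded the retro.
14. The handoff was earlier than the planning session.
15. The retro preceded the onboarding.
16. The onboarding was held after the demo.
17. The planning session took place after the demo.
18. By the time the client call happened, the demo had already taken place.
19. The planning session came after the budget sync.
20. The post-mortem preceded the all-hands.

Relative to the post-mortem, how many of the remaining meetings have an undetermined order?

3

Forced before the post-mortem: the client call and the demo; forced after the post-mortem: the all-hands, the handoff, the planning session, and the standup.
That leaves the budget sync, the onboarding, and the retro with no forced order relative to the post-mortem — 3.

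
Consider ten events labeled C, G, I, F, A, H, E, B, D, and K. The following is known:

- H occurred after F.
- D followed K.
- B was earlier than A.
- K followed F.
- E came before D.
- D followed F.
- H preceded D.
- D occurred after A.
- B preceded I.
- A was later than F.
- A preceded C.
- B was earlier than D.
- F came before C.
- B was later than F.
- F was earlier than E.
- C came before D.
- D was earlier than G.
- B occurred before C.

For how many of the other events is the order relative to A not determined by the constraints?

4

Forced before A: B and F; forced after A: C, D, and G.
That leaves E, H, I, and K with no forced order relative to A — 4.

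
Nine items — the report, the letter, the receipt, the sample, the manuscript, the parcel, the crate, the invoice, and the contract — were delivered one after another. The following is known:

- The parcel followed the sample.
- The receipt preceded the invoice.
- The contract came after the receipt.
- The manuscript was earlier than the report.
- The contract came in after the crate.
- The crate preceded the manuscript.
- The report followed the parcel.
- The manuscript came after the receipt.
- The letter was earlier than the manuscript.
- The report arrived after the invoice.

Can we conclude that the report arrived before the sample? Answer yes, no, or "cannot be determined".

no

Tracing the constraints gives the sample → the parcel → the report, so the sample must come before the report.
That means the report cannot be before the sample.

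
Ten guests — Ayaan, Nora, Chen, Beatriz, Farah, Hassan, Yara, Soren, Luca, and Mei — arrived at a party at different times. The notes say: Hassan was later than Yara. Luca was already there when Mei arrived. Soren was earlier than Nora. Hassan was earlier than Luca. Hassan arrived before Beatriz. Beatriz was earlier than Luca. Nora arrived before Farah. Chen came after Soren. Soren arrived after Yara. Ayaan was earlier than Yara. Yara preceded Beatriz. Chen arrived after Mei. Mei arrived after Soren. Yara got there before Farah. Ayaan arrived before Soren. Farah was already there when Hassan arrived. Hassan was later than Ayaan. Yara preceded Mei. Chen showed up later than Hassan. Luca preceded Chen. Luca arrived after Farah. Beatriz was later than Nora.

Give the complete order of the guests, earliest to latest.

Ayaan, Yara, Soren, Nora, Farah, Hassan, Beatriz, Luca, Mei, Chen

The constraints fix every adjacent pair, so only one ordering works:
Ayaan → Yara → Soren → Nora → Farah → Hassan → Beatriz → Luca → Mei → Chen.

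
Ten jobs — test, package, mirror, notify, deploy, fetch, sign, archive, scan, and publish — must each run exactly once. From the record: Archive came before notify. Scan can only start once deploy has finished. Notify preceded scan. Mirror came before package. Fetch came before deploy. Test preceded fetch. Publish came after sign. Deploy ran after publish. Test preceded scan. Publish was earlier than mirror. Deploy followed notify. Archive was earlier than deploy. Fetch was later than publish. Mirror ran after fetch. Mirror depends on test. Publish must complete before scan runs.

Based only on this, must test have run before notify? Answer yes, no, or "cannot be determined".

cannot be determined

No chain of stated constraints runs from test to notify, and none runs from notify to test either.
So the relative order of test and notify is not fixed by the given facts.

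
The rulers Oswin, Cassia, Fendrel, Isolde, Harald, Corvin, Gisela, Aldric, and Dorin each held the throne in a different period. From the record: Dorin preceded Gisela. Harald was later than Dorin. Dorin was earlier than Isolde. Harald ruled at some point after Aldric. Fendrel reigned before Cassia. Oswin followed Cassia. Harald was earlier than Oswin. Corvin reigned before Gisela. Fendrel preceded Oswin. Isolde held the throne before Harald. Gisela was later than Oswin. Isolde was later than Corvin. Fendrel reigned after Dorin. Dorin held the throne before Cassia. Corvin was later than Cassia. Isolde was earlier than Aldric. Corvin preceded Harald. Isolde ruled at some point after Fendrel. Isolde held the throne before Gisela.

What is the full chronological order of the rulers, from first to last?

The constraints fix every adjacent pair, so only one ordering works:
Dorin → Fendrel → Cassia → Corvin → Isolde → Aldric → Harald → Oswin → Gisela.

Dorin, Fendrel, Cassia, Corvin, Isolde, Aldric, Harald, Oswin, Gisela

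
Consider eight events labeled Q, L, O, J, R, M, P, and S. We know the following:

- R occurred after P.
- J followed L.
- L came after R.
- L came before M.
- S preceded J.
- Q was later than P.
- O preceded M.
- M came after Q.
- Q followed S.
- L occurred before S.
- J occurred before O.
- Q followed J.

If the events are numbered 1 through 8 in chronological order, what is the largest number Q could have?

Q must come before M — 1 event forced after it.
Everything else can be placed before Q in some valid order, so Q can sit as late as position 8 − 1 = 7.

7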